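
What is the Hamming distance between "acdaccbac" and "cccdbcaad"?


Comparing "acdaccbac" and "cccdbcaad" position by position:
  Position 0: 'a' vs 'c' => differ
  Position 1: 'c' vs 'c' => same
  Position 2: 'd' vs 'c' => differ
  Position 3: 'a' vs 'd' => differ
  Position 4: 'c' vs 'b' => differ
  Position 5: 'c' vs 'c' => same
  Position 6: 'b' vs 'a' => differ
  Position 7: 'a' vs 'a' => same
  Position 8: 'c' vs 'd' => differ
Total differences (Hamming distance): 6

6


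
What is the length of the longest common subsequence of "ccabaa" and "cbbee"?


LCS of "ccabaa" and "cbbee"
DP table:
           c    b    b    e    e
      0    0    0    0    0    0
  c   0    1    1    1    1    1
  c   0    1    1    1    1    1
  a   0    1    1    1    1    1
  b   0    1    2    2    2    2
  a   0    1    2    2    2    2
  a   0    1    2    2    2    2
LCS length = dp[6][5] = 2

2


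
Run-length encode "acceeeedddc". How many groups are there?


Input: acceeeedddc
Scanning for consecutive runs:
  Group 1: 'a' x 1 (positions 0-0)
  Group 2: 'c' x 2 (positions 1-2)
  Group 3: 'e' x 4 (positions 3-6)
  Group 4: 'd' x 3 (positions 7-9)
  Group 5: 'c' x 1 (positions 10-10)
Total groups: 5

5


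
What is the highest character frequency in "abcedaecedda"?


Input: abcedaecedda
Character counts:
  'a': 3
  'b': 1
  'c': 2
  'd': 3
  'e': 3
Maximum frequency: 3

3


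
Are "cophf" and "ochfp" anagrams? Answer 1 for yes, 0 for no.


Strings: "cophf", "ochfp"
Sorted first:  cfhop
Sorted second: cfhop
Sorted forms match => anagrams

1


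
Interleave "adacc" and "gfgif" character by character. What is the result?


Interleaving "adacc" and "gfgif":
  Position 0: 'a' from first, 'g' from second => "ag"
  Position 1: 'd' from first, 'f' from second => "df"
  Position 2: 'a' from first, 'g' from second => "ag"
  Position 3: 'c' from first, 'i' from second => "ci"
  Position 4: 'c' from first, 'f' from second => "cf"
Result: agdfagcicf

agdfagcicf


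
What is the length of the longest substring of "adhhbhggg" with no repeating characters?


Input: "adhhbhggg"
Sliding window (track last position of each char):
  Position 0 ('a'): window [0,0] length 1 -- new best
  Position 1 ('d'): window [0,1] length 2 -- new best
  Position 2 ('h'): window [0,2] length 3 -- new best
  Position 3 ('h'): repeat (last at 2), move window start to 3
  Position 3 ('h'): window [3,3] length 1
  Position 4 ('b'): window [3,4] length 2
  Position 5 ('h'): repeat (last at 3), move window start to 4
  Position 5 ('h'): window [4,5] length 2
  Position 6 ('g'): window [4,6] length 3
  Position 7 ('g'): repeat (last at 6), move window start to 7
  Position 7 ('g'): window [7,7] length 1
  Position 8 ('g'): repeat (last at 7), move window start to 8
  Position 8 ('g'): window [8,8] length 1
Longest substring with no repeats: "adh" with length 3

3


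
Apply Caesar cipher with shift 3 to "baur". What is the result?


Caesar cipher: shift "baur" by 3
  'b' (pos 1) + 3 = pos 4 = 'e'
  'a' (pos 0) + 3 = pos 3 = 'd'
  'u' (pos 20) + 3 = pos 23 = 'x'
  'r' (pos 17) + 3 = pos 20 = 'u'
Result: edxu

edxu


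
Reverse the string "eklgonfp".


Input: eklgonfp
Reading characters right to left:
  Position 7: 'p'
  Position 6: 'f'
  Position 5: 'n'
  Position 4: 'o'
  Position 3: 'g'
  Position 2: 'l'
  Position 1: 'k'
  Position 0: 'e'
Reversed: pfnoglke

pfnoglke


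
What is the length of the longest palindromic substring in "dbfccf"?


Input: "dbfccf"
Checking substrings for palindromes:
  [2:6] "fccf" (len 4) => palindrome
  [3:5] "cc" (len 2) => palindrome
Longest palindromic substring: "fccf" with length 4

4


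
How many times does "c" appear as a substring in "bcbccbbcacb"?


Searching for "c" in "bcbccbbcacb"
Scanning each position:
  Position 0: "b" => no
  Position 1: "c" => MATCH
  Position 2: "b" => no
  Position 3: "c" => MATCH
  Position 4: "c" => MATCH
  Position 5: "b" => no
  Position 6: "b" => no
  Position 7: "c" => MATCH
  Position 8: "a" => no
  Position 9: "c" => MATCH
  Position 10: "b" => no
Total occurrences: 5

5


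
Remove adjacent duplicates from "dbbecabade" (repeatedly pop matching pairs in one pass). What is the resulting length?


Input: dbbecabade
Stack-based adjacent duplicate removal:
  Read 'd': push. Stack: d
  Read 'b': push. Stack: db
  Read 'b': matches stack top 'b' => pop. Stack: d
  Read 'e': push. Stack: de
  Read 'c': push. Stack: dec
  Read 'a': push. Stack: deca
  Read 'b': push. Stack: decab
  Read 'a': push. Stack: decaba
  Read 'd': push. Stack: decabad
  Read 'e': push. Stack: decabade
Final stack: "decabade" (length 8)

8


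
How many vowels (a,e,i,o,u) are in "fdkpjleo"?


Input: fdkpjleo
Checking each character:
  'f' at position 0: consonant
  'd' at position 1: consonant
  'k' at position 2: consonant
  'p' at position 3: consonant
  'j' at position 4: consonant
  'l' at position 5: consonant
  'e' at position 6: vowel (running total: 1)
  'o' at position 7: vowel (running total: 2)
Total vowels: 2

2


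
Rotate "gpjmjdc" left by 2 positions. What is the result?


Input: "gpjmjdc", rotate left by 2
First 2 characters: "gp"
Remaining characters: "jmjdc"
Concatenate remaining + first: "jmjdc" + "gp" = "jmjdcgp"

jmjdcgp


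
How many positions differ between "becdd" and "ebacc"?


Comparing "becdd" and "ebacc" position by position:
  Position 0: 'b' vs 'e' => DIFFER
  Position 1: 'e' vs 'b' => DIFFER
  Position 2: 'c' vs 'a' => DIFFER
  Position 3: 'd' vs 'c' => DIFFER
  Position 4: 'd' vs 'c' => DIFFER
Positions that differ: 5

5


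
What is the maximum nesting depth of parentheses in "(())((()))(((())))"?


Input: "(())((()))(((())))"
Tracking depth:
  Position 0 '(': depth becomes 1
  Position 1 '(': depth becomes 2
  Position 2 ')': depth becomes 1
  Position 3 ')': depth becomes 0
  Position 4 '(': depth becomes 1
  Position 5 '(': depth becomes 2
  Position 6 '(': depth becomes 3
  Position 7 ')': depth becomes 2
  Position 8 ')': depth becomes 1
  Position 9 ')': depth becomes 0
  Position 10 '(': depth becomes 1
  Position 11 '(': depth becomes 2
  Position 12 '(': depth becomes 3
  Position 13 '(': depth becomes 4
  Position 14 ')': depth becomes 3
  Position 15 ')': depth becomes 2
  Position 16 ')': depth becomes 1
  Position 17 ')': depth becomes 0
Maximum depth reached: 4

4


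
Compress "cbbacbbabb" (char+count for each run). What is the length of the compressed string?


Input: cbbacbbabb
Runs:
  'c' x 1 => "c1"
  'b' x 2 => "b2"
  'a' x 1 => "a1"
  'c' x 1 => "c1"
  'b' x 2 => "b2"
  'a' x 1 => "a1"
  'b' x 2 => "b2"
Compressed: "c1b2a1c1b2a1b2"
Compressed length: 14

14


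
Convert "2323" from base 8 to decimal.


Input: "2323" in base 8
Positional expansion:
  Digit '2' (value 2) x 8^3 = 1024
  Digit '3' (value 3) x 8^2 = 192
  Digit '2' (value 2) x 8^1 = 16
  Digit '3' (value 3) x 8^0 = 3
Sum = 1235

1235


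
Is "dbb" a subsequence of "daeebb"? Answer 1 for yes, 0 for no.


Check if "dbb" is a subsequence of "daeebb"
Greedy scan:
  Position 0 ('d'): matches sub[0] = 'd'
  Position 1 ('a'): no match needed
  Position 2 ('e'): no match needed
  Position 3 ('e'): no match needed
  Position 4 ('b'): matches sub[1] = 'b'
  Position 5 ('b'): matches sub[2] = 'b'
All 3 characters matched => is a subsequence

1


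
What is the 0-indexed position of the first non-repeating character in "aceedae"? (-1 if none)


Input: aceedae
Character frequencies:
  'a': 2
  'c': 1
  'd': 1
  'e': 3
Scanning left to right for freq == 1:
  Position 0 ('a'): freq=2, skip
  Position 1 ('c'): unique! => answer = 1

1


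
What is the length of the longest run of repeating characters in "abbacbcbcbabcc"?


Input: "abbacbcbcbabcc"
Scanning for longest run:
  Position 1 ('b'): new char, reset run to 1
  Position 2 ('b'): continues run of 'b', length=2
  Position 3 ('a'): new char, reset run to 1
  Position 4 ('c'): new char, reset run to 1
  Position 5 ('b'): new char, reset run to 1
  Position 6 ('c'): new char, reset run to 1
  Position 7 ('b'): new char, reset run to 1
  Position 8 ('c'): new char, reset run to 1
  Position 9 ('b'): new char, reset run to 1
  Position 10 ('a'): new char, reset run to 1
  Position 11 ('b'): new char, reset run to 1
  Position 12 ('c'): new char, reset run to 1
  Position 13 ('c'): continues run of 'c', length=2
Longest run: 'b' with length 2

2


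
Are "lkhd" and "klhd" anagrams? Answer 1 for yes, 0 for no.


Strings: "lkhd", "klhd"
Sorted first:  dhkl
Sorted second: dhkl
Sorted forms match => anagrams

1


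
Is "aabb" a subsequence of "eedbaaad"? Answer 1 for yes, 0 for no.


Check if "aabb" is a subsequence of "eedbaaad"
Greedy scan:
  Position 0 ('e'): no match needed
  Position 1 ('e'): no match needed
  Position 2 ('d'): no match needed
  Position 3 ('b'): no match needed
  Position 4 ('a'): matches sub[0] = 'a'
  Position 5 ('a'): matches sub[1] = 'a'
  Position 6 ('a'): no match needed
  Position 7 ('d'): no match needed
Only matched 2/4 characters => not a subsequence

0


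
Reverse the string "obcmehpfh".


Input: obcmehpfh
Reading characters right to left:
  Position 8: 'h'
  Position 7: 'f'
  Position 6: 'p'
  Position 5: 'h'
  Position 4: 'e'
  Position 3: 'm'
  Position 2: 'c'
  Position 1: 'b'
  Position 0: 'o'
Reversed: hfphemcbo

hfphemcbo


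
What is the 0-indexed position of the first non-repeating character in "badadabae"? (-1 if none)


Input: badadabae
Character frequencies:
  'a': 4
  'b': 2
  'd': 2
  'e': 1
Scanning left to right for freq == 1:
  Position 0 ('b'): freq=2, skip
  Position 1 ('a'): freq=4, skip
  Position 2 ('d'): freq=2, skip
  Position 3 ('a'): freq=4, skip
  Position 4 ('d'): freq=2, skip
  Position 5 ('a'): freq=4, skip
  Position 6 ('b'): freq=2, skip
  Position 7 ('a'): freq=4, skip
  Position 8 ('e'): unique! => answer = 8

8


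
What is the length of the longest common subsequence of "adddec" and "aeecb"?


LCS of "adddec" and "aeecb"
DP table:
           a    e    e    c    b
      0    0    0    0    0    0
  a   0    1    1    1    1    1
  d   0    1    1    1    1    1
  d   0    1    1    1    1    1
  d   0    1    1    1    1    1
  e   0    1    2    2    2    2
  c   0    1    2    2    3    3
LCS length = dp[6][5] = 3

3


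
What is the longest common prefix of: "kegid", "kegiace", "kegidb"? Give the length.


Words: kegid, kegiace, kegidb
  Position 0: all 'k' => match
  Position 1: all 'e' => match
  Position 2: all 'g' => match
  Position 3: all 'i' => match
  Position 4: ('d', 'a', 'd') => mismatch, stop
LCP = "kegi" (length 4)

4


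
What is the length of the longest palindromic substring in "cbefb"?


Input: "cbefb"
Checking substrings for palindromes:
  No multi-char palindromic substrings found
Longest palindromic substring: "c" with length 1

1


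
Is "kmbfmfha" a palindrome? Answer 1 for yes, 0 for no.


Input: kmbfmfha
Reversed: ahfmfbmk
  Compare pos 0 ('k') with pos 7 ('a'): MISMATCH
  Compare pos 1 ('m') with pos 6 ('h'): MISMATCH
  Compare pos 2 ('b') with pos 5 ('f'): MISMATCH
  Compare pos 3 ('f') with pos 4 ('m'): MISMATCH
Result: not a palindrome

0


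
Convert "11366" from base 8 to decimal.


Input: "11366" in base 8
Positional expansion:
  Digit '1' (value 1) x 8^4 = 4096
  Digit '1' (value 1) x 8^3 = 512
  Digit '3' (value 3) x 8^2 = 192
  Digit '6' (value 6) x 8^1 = 48
  Digit '6' (value 6) x 8^0 = 6
Sum = 4854

4854


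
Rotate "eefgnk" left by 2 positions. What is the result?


Input: "eefgnk", rotate left by 2
First 2 characters: "ee"
Remaining characters: "fgnk"
Concatenate remaining + first: "fgnk" + "ee" = "fgnkee"

fgnkee


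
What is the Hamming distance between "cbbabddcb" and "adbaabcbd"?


Comparing "cbbabddcb" and "adbaabcbd" position by position:
  Position 0: 'c' vs 'a' => differ
  Position 1: 'b' vs 'd' => differ
  Position 2: 'b' vs 'b' => same
  Position 3: 'a' vs 'a' => same
  Position 4: 'b' vs 'a' => differ
  Position 5: 'd' vs 'b' => differ
  Position 6: 'd' vs 'c' => differ
  Position 7: 'c' vs 'b' => differ
  Position 8: 'b' vs 'd' => differ
Total differences (Hamming distance): 7

7


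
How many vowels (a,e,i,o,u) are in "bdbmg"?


Input: bdbmg
Checking each character:
  'b' at position 0: consonant
  'd' at position 1: consonant
  'b' at position 2: consonant
  'm' at position 3: consonant
  'g' at position 4: consonant
Total vowels: 0

0


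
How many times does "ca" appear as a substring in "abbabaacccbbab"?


Searching for "ca" in "abbabaacccbbab"
Scanning each position:
  Position 0: "ab" => no
  Position 1: "bb" => no
  Position 2: "ba" => no
  Position 3: "ab" => no
  Position 4: "ba" => no
  Position 5: "aa" => no
  Position 6: "ac" => no
  Position 7: "cc" => no
  Position 8: "cc" => no
  Position 9: "cb" => no
  Position 10: "bb" => no
  Position 11: "ba" => no
  Position 12: "ab" => no
Total occurrences: 0

0


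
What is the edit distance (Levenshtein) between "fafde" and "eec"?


Computing edit distance: "fafde" -> "eec"
DP table:
           e    e    c
      0    1    2    3
  f   1    1    2    3
  a   2    2    2    3
  f   3    3    3    3
  d   4    4    4    4
  e   5    4    4    5
Edit distance = dp[5][3] = 5

5


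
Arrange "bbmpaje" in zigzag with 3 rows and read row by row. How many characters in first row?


Zigzag "bbmpaje" into 3 rows:
Placing characters:
  'b' => row 0
  'b' => row 1
  'm' => row 2
  'p' => row 1
  'a' => row 0
  'j' => row 1
  'e' => row 2
Rows:
  Row 0: "ba"
  Row 1: "bpj"
  Row 2: "me"
First row length: 2

2


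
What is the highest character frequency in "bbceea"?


Input: bbceea
Character counts:
  'a': 1
  'b': 2
  'c': 1
  'e': 2
Maximum frequency: 2

2


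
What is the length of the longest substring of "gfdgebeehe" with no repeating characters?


Input: "gfdgebeehe"
Sliding window (track last position of each char):
  Position 0 ('g'): window [0,0] length 1 -- new best
  Position 1 ('f'): window [0,1] length 2 -- new best
  Position 2 ('d'): window [0,2] length 3 -- new best
  Position 3 ('g'): repeat (last at 0), move window start to 1
  Position 3 ('g'): window [1,3] length 3
  Position 4 ('e'): window [1,4] length 4 -- new best
  Position 5 ('b'): window [1,5] length 5 -- new best
  Position 6 ('e'): repeat (last at 4), move window start to 5
  Position 6 ('e'): window [5,6] length 2
  Position 7 ('e'): repeat (last at 6), move window start to 7
  Position 7 ('e'): window [7,7] length 1
  Position 8 ('h'): window [7,8] length 2
  Position 9 ('e'): repeat (last at 7), move window start to 8
  Position 9 ('e'): window [8,9] length 2
Longest substring with no repeats: "fdgeb" with length 5

5


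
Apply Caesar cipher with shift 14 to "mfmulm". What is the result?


Caesar cipher: shift "mfmulm" by 14
  'm' (pos 12) + 14 = pos 0 = 'a'
  'f' (pos 5) + 14 = pos 19 = 't'
  'm' (pos 12) + 14 = pos 0 = 'a'
  'u' (pos 20) + 14 = pos 8 = 'i'
  'l' (pos 11) + 14 = pos 25 = 'z'
  'm' (pos 12) + 14 = pos 0 = 'a'
Result: ataiza

ataiza


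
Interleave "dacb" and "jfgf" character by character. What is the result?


Interleaving "dacb" and "jfgf":
  Position 0: 'd' from first, 'j' from second => "dj"
  Position 1: 'a' from first, 'f' from second => "af"
  Position 2: 'c' from first, 'g' from second => "cg"
  Position 3: 'b' from first, 'f' from second => "bf"
Result: djafcgbf

djafcgbf


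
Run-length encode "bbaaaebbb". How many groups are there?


Input: bbaaaebbb
Scanning for consecutive runs:
  Group 1: 'b' x 2 (positions 0-1)
  Group 2: 'a' x 3 (positions 2-4)
  Group 3: 'e' x 1 (positions 5-5)
  Group 4: 'b' x 3 (positions 6-8)
Total groups: 4

4


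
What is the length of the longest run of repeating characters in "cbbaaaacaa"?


Input: "cbbaaaacaa"
Scanning for longest run:
  Position 1 ('b'): new char, reset run to 1
  Position 2 ('b'): continues run of 'b', length=2
  Position 3 ('a'): new char, reset run to 1
  Position 4 ('a'): continues run of 'a', length=2
  Position 5 ('a'): continues run of 'a', length=3
  Position 6 ('a'): continues run of 'a', length=4
  Position 7 ('c'): new char, reset run to 1
  Position 8 ('a'): new char, reset run to 1
  Position 9 ('a'): continues run of 'a', length=2
Longest run: 'a' with length 4

4


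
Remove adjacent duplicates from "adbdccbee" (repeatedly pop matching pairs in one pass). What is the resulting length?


Input: adbdccbee
Stack-based adjacent duplicate removal:
  Read 'a': push. Stack: a
  Read 'd': push. Stack: ad
  Read 'b': push. Stack: adb
  Read 'd': push. Stack: adbd
  Read 'c': push. Stack: adbdc
  Read 'c': matches stack top 'c' => pop. Stack: adbd
  Read 'b': push. Stack: adbdb
  Read 'e': push. Stack: adbdbe
  Read 'e': matches stack top 'e' => pop. Stack: adbdb
Final stack: "adbdb" (length 5)

5


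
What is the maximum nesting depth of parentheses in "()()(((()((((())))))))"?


Input: "()()(((()((((())))))))"
Tracking depth:
  Position 0 '(': depth becomes 1
  Position 1 ')': depth becomes 0
  Position 2 '(': depth becomes 1
  Position 3 ')': depth becomes 0
  Position 4 '(': depth becomes 1
  Position 5 '(': depth becomes 2
  Position 6 '(': depth becomes 3
  Position 7 '(': depth becomes 4
  Position 8 ')': depth becomes 3
  Position 9 '(': depth becomes 4
  Position 10 '(': depth becomes 5
  Position 11 '(': depth becomes 6
  Position 12 '(': depth becomes 7
  Position 13 '(': depth becomes 8
  Position 14 ')': depth becomes 7
  Position 15 ')': depth becomes 6
  Position 16 ')': depth becomes 5
  Position 17 ')': depth becomes 4
  Position 18 ')': depth becomes 3
  Position 19 ')': depth becomes 2
  Position 20 ')': depth becomes 1
  Position 21 ')': depth becomes 0
Maximum depth reached: 8

8


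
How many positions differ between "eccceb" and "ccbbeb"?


Comparing "eccceb" and "ccbbeb" position by position:
  Position 0: 'e' vs 'c' => DIFFER
  Position 1: 'c' vs 'c' => same
  Position 2: 'c' vs 'b' => DIFFER
  Position 3: 'c' vs 'b' => DIFFER
  Position 4: 'e' vs 'e' => same
  Position 5: 'b' vs 'b' => same
Positions that differ: 3

3


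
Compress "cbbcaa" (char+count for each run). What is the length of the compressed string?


Input: cbbcaa
Runs:
  'c' x 1 => "c1"
  'b' x 2 => "b2"
  'c' x 1 => "c1"
  'a' x 2 => "a2"
Compressed: "c1b2c1a2"
Compressed length: 8

8


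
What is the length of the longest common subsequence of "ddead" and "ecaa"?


LCS of "ddead" and "ecaa"
DP table:
           e    c    a    a
      0    0    0    0    0
  d   0    0    0    0    0
  d   0    0    0    0    0
  e   0    1    1    1    1
  a   0    1    1    2    2
  d   0    1    1    2    2
LCS length = dp[5][4] = 2

2


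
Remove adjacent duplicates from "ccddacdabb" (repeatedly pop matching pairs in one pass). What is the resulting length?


Input: ccddacdabb
Stack-based adjacent duplicate removal:
  Read 'c': push. Stack: c
  Read 'c': matches stack top 'c' => pop. Stack: (empty)
  Read 'd': push. Stack: d
  Read 'd': matches stack top 'd' => pop. Stack: (empty)
  Read 'a': push. Stack: a
  Read 'c': push. Stack: ac
  Read 'd': push. Stack: acd
  Read 'a': push. Stack: acda
  Read 'b': push. Stack: acdab
  Read 'b': matches stack top 'b' => pop. Stack: acda
Final stack: "acda" (length 4)

4


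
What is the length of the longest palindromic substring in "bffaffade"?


Input: "bffaffade"
Checking substrings for palindromes:
  [1:6] "ffaff" (len 5) => palindrome
  [3:7] "affa" (len 4) => palindrome
  [2:5] "faf" (len 3) => palindrome
  [1:3] "ff" (len 2) => palindrome
  [4:6] "ff" (len 2) => palindrome
Longest palindromic substring: "ffaff" with length 5

5


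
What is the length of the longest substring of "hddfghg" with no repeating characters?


Input: "hddfghg"
Sliding window (track last position of each char):
  Position 0 ('h'): window [0,0] length 1 -- new best
  Position 1 ('d'): window [0,1] length 2 -- new best
  Position 2 ('d'): repeat (last at 1), move window start to 2
  Position 2 ('d'): window [2,2] length 1
  Position 3 ('f'): window [2,3] length 2
  Position 4 ('g'): window [2,4] length 3 -- new best
  Position 5 ('h'): window [2,5] length 4 -- new best
  Position 6 ('g'): repeat (last at 4), move window start to 5
  Position 6 ('g'): window [5,6] length 2
Longest substring with no repeats: "dfgh" with length 4

4


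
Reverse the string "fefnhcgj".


Input: fefnhcgj
Reading characters right to left:
  Position 7: 'j'
  Position 6: 'g'
  Position 5: 'c'
  Position 4: 'h'
  Position 3: 'n'
  Position 2: 'f'
  Position 1: 'e'
  Position 0: 'f'
Reversed: jgchnfef

jgchnfef


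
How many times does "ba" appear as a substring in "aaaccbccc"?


Searching for "ba" in "aaaccbccc"
Scanning each position:
  Position 0: "aa" => no
  Position 1: "aa" => no
  Position 2: "ac" => no
  Position 3: "cc" => no
  Position 4: "cb" => no
  Position 5: "bc" => no
  Position 6: "cc" => no
  Position 7: "cc" => no
Total occurrences: 0

0


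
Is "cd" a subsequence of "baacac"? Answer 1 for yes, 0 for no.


Check if "cd" is a subsequence of "baacac"
Greedy scan:
  Position 0 ('b'): no match needed
  Position 1 ('a'): no match needed
  Position 2 ('a'): no match needed
  Position 3 ('c'): matches sub[0] = 'c'
  Position 4 ('a'): no match needed
  Position 5 ('c'): no match needed
Only matched 1/2 characters => not a subsequence

0


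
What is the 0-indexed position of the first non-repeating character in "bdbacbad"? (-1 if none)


Input: bdbacbad
Character frequencies:
  'a': 2
  'b': 3
  'c': 1
  'd': 2
Scanning left to right for freq == 1:
  Position 0 ('b'): freq=3, skip
  Position 1 ('d'): freq=2, skip
  Position 2 ('b'): freq=3, skip
  Position 3 ('a'): freq=2, skip
  Position 4 ('c'): unique! => answer = 4

4


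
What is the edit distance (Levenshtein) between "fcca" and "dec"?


Computing edit distance: "fcca" -> "dec"
DP table:
           d    e    c
      0    1    2    3
  f   1    1    2    3
  c   2    2    2    2
  c   3    3    3    2
  a   4    4    4    3
Edit distance = dp[4][3] = 3

3


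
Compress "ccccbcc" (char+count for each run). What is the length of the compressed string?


Input: ccccbcc
Runs:
  'c' x 4 => "c4"
  'b' x 1 => "b1"
  'c' x 2 => "c2"
Compressed: "c4b1c2"
Compressed length: 6

6


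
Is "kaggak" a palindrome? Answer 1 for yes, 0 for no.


Input: kaggak
Reversed: kaggak
  Compare pos 0 ('k') with pos 5 ('k'): match
  Compare pos 1 ('a') with pos 4 ('a'): match
  Compare pos 2 ('g') with pos 3 ('g'): match
Result: palindrome

1


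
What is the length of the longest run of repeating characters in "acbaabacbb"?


Input: "acbaabacbb"
Scanning for longest run:
  Position 1 ('c'): new char, reset run to 1
  Position 2 ('b'): new char, reset run to 1
  Position 3 ('a'): new char, reset run to 1
  Position 4 ('a'): continues run of 'a', length=2
  Position 5 ('b'): new char, reset run to 1
  Position 6 ('a'): new char, reset run to 1
  Position 7 ('c'): new char, reset run to 1
  Position 8 ('b'): new char, reset run to 1
  Position 9 ('b'): continues run of 'b', length=2
Longest run: 'a' with length 2

2


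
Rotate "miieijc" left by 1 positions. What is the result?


Input: "miieijc", rotate left by 1
First 1 characters: "m"
Remaining characters: "iieijc"
Concatenate remaining + first: "iieijc" + "m" = "iieijcm"

iieijcm


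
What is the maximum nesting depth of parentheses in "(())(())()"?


Input: "(())(())()"
Tracking depth:
  Position 0 '(': depth becomes 1
  Position 1 '(': depth becomes 2
  Position 2 ')': depth becomes 1
  Position 3 ')': depth becomes 0
  Position 4 '(': depth becomes 1
  Position 5 '(': depth becomes 2
  Position 6 ')': depth becomes 1
  Position 7 ')': depth becomes 0
  Position 8 '(': depth becomes 1
  Position 9 ')': depth becomes 0
Maximum depth reached: 2

2


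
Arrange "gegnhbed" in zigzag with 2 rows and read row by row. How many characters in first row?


Zigzag "gegnhbed" into 2 rows:
Placing characters:
  'g' => row 0
  'e' => row 1
  'g' => row 0
  'n' => row 1
  'h' => row 0
  'b' => row 1
  'e' => row 0
  'd' => row 1
Rows:
  Row 0: "gghe"
  Row 1: "enbd"
First row length: 4

4


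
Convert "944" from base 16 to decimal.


Input: "944" in base 16
Positional expansion:
  Digit '9' (value 9) x 16^2 = 2304
  Digit '4' (value 4) x 16^1 = 64
  Digit '4' (value 4) x 16^0 = 4
Sum = 2372

2372


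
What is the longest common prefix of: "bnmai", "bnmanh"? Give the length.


Words: bnmai, bnmanh
  Position 0: all 'b' => match
  Position 1: all 'n' => match
  Position 2: all 'm' => match
  Position 3: all 'a' => match
  Position 4: ('i', 'n') => mismatch, stop
LCP = "bnma" (length 4)

4


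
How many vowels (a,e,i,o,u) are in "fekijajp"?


Input: fekijajp
Checking each character:
  'f' at position 0: consonant
  'e' at position 1: vowel (running total: 1)
  'k' at position 2: consonant
  'i' at position 3: vowel (running total: 2)
  'j' at position 4: consonant
  'a' at position 5: vowel (running total: 3)
  'j' at position 6: consonant
  'p' at position 7: consonant
Total vowels: 3

3


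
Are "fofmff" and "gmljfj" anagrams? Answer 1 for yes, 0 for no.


Strings: "fofmff", "gmljfj"
Sorted first:  ffffmo
Sorted second: fgjjlm
Differ at position 1: 'f' vs 'g' => not anagrams

0


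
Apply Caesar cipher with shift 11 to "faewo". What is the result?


Caesar cipher: shift "faewo" by 11
  'f' (pos 5) + 11 = pos 16 = 'q'
  'a' (pos 0) + 11 = pos 11 = 'l'
  'e' (pos 4) + 11 = pos 15 = 'p'
  'w' (pos 22) + 11 = pos 7 = 'h'
  'o' (pos 14) + 11 = pos 25 = 'z'
Result: qlphz

qlphz


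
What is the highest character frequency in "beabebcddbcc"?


Input: beabebcddbcc
Character counts:
  'a': 1
  'b': 4
  'c': 3
  'd': 2
  'e': 2
Maximum frequency: 4

4


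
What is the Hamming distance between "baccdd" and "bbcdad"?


Comparing "baccdd" and "bbcdad" position by position:
  Position 0: 'b' vs 'b' => same
  Position 1: 'a' vs 'b' => differ
  Position 2: 'c' vs 'c' => same
  Position 3: 'c' vs 'd' => differ
  Position 4: 'd' vs 'a' => differ
  Position 5: 'd' vs 'd' => same
Total differences (Hamming distance): 3

3


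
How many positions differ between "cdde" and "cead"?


Comparing "cdde" and "cead" position by position:
  Position 0: 'c' vs 'c' => same
  Position 1: 'd' vs 'e' => DIFFER
  Position 2: 'd' vs 'a' => DIFFER
  Position 3: 'e' vs 'd' => DIFFER
Positions that differ: 3

3


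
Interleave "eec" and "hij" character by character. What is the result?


Interleaving "eec" and "hij":
  Position 0: 'e' from first, 'h' from second => "eh"
  Position 1: 'e' from first, 'i' from second => "ei"
  Position 2: 'c' from first, 'j' from second => "cj"
Result: eheicj

eheicj


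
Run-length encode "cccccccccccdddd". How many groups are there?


Input: cccccccccccdddd
Scanning for consecutive runs:
  Group 1: 'c' x 11 (positions 0-10)
  Group 2: 'd' x 4 (positions 11-14)
Total groups: 2

2


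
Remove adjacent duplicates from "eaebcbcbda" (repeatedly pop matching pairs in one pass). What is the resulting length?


Input: eaebcbcbda
Stack-based adjacent duplicate removal:
  Read 'e': push. Stack: e
  Read 'a': push. Stack: ea
  Read 'e': push. Stack: eae
  Read 'b': push. Stack: eaeb
  Read 'c': push. Stack: eaebc
  Read 'b': push. Stack: eaebcb
  Read 'c': push. Stack: eaebcbc
  Read 'b': push. Stack: eaebcbcb
  Read 'd': push. Stack: eaebcbcbd
  Read 'a': push. Stack: eaebcbcbda
Final stack: "eaebcbcbda" (length 10)

10


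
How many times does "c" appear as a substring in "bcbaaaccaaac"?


Searching for "c" in "bcbaaaccaaac"
Scanning each position:
  Position 0: "b" => no
  Position 1: "c" => MATCH
  Position 2: "b" => no
  Position 3: "a" => no
  Position 4: "a" => no
  Position 5: "a" => no
  Position 6: "c" => MATCH
  Position 7: "c" => MATCH
  Position 8: "a" => no
  Position 9: "a" => no
  Position 10: "a" => no
  Position 11: "c" => MATCH
Total occurrences: 4

4


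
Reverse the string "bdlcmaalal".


Input: bdlcmaalal
Reading characters right to left:
  Position 9: 'l'
  Position 8: 'a'
  Position 7: 'l'
  Position 6: 'a'
  Position 5: 'a'
  Position 4: 'm'
  Position 3: 'c'
  Position 2: 'l'
  Position 1: 'd'
  Position 0: 'b'
Reversed: lalaamcldb

lalaamcldb


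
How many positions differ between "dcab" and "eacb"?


Comparing "dcab" and "eacb" position by position:
  Position 0: 'd' vs 'e' => DIFFER
  Position 1: 'c' vs 'a' => DIFFER
  Position 2: 'a' vs 'c' => DIFFER
  Position 3: 'b' vs 'b' => same
Positions that differ: 3

3


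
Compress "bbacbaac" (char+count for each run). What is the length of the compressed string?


Input: bbacbaac
Runs:
  'b' x 2 => "b2"
  'a' x 1 => "a1"
  'c' x 1 => "c1"
  'b' x 1 => "b1"
  'a' x 2 => "a2"
  'c' x 1 => "c1"
Compressed: "b2a1c1b1a2c1"
Compressed length: 12

12


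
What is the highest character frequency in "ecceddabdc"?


Input: ecceddabdc
Character counts:
  'a': 1
  'b': 1
  'c': 3
  'd': 3
  'e': 2
Maximum frequency: 3

3


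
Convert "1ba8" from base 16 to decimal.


Input: "1ba8" in base 16
Positional expansion:
  Digit '1' (value 1) x 16^3 = 4096
  Digit 'b' (value 11) x 16^2 = 2816
  Digit 'a' (value 10) x 16^1 = 160
  Digit '8' (value 8) x 16^0 = 8
Sum = 7080

7080


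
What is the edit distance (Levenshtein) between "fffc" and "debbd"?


Computing edit distance: "fffc" -> "debbd"
DP table:
           d    e    b    b    d
      0    1    2    3    4    5
  f   1    1    2    3    4    5
  f   2    2    2    3    4    5
  f   3    3    3    3    4    5
  c   4    4    4    4    4    5
Edit distance = dp[4][5] = 5

5


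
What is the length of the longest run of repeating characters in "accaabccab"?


Input: "accaabccab"
Scanning for longest run:
  Position 1 ('c'): new char, reset run to 1
  Position 2 ('c'): continues run of 'c', length=2
  Position 3 ('a'): new char, reset run to 1
  Position 4 ('a'): continues run of 'a', length=2
  Position 5 ('b'): new char, reset run to 1
  Position 6 ('c'): new char, reset run to 1
  Position 7 ('c'): continues run of 'c', length=2
  Position 8 ('a'): new char, reset run to 1
  Position 9 ('b'): new char, reset run to 1
Longest run: 'c' with length 2

2


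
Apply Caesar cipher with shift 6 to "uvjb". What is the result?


Caesar cipher: shift "uvjb" by 6
  'u' (pos 20) + 6 = pos 0 = 'a'
  'v' (pos 21) + 6 = pos 1 = 'b'
  'j' (pos 9) + 6 = pos 15 = 'p'
  'b' (pos 1) + 6 = pos 7 = 'h'
Result: abph

abph


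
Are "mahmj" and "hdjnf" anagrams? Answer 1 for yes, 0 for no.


Strings: "mahmj", "hdjnf"
Sorted first:  ahjmm
Sorted second: dfhjn
Differ at position 0: 'a' vs 'd' => not anagrams

0


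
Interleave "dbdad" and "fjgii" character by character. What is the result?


Interleaving "dbdad" and "fjgii":
  Position 0: 'd' from first, 'f' from second => "df"
  Position 1: 'b' from first, 'j' from second => "bj"
  Position 2: 'd' from first, 'g' from second => "dg"
  Position 3: 'a' from first, 'i' from second => "ai"
  Position 4: 'd' from first, 'i' from second => "di"
Result: dfbjdgaidi

dfbjdgaidi


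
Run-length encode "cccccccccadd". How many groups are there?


Input: cccccccccadd
Scanning for consecutive runs:
  Group 1: 'c' x 9 (positions 0-8)
  Group 2: 'a' x 1 (positions 9-9)
  Group 3: 'd' x 2 (positions 10-11)
Total groups: 3

3


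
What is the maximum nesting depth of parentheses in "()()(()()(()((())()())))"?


Input: "()()(()()(()((())()())))"
Tracking depth:
  Position 0 '(': depth becomes 1
  Position 1 ')': depth becomes 0
  Position 2 '(': depth becomes 1
  Position 3 ')': depth becomes 0
  Position 4 '(': depth becomes 1
  Position 5 '(': depth becomes 2
  Position 6 ')': depth becomes 1
  Position 7 '(': depth becomes 2
  Position 8 ')': depth becomes 1
  Position 9 '(': depth becomes 2
  Position 10 '(': depth becomes 3
  Position 11 ')': depth becomes 2
  Position 12 '(': depth becomes 3
  Position 13 '(': depth becomes 4
  Position 14 '(': depth becomes 5
  Position 15 ')': depth becomes 4
  Position 16 ')': depth becomes 3
  Position 17 '(': depth becomes 4
  Position 18 ')': depth becomes 3
  Position 19 '(': depth becomes 4
  Position 20 ')': depth becomes 3
  Position 21 ')': depth becomes 2
  Position 22 ')': depth becomes 1
  Position 23 ')': depth becomes 0
Maximum depth reached: 5

5


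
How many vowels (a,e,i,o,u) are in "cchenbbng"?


Input: cchenbbng
Checking each character:
  'c' at position 0: consonant
  'c' at position 1: consonant
  'h' at position 2: consonant
  'e' at position 3: vowel (running total: 1)
  'n' at position 4: consonant
  'b' at position 5: consonant
  'b' at position 6: consonant
  'n' at position 7: consonant
  'g' at position 8: consonant
Total vowels: 1

1


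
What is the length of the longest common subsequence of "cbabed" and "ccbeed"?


LCS of "cbabed" and "ccbeed"
DP table:
           c    c    b    e    e    d
      0    0    0    0    0    0    0
  c   0    1    1    1    1    1    1
  b   0    1    1    2    2    2    2
  a   0    1    1    2    2    2    2
  b   0    1    1    2    2    2    2
  e   0    1    1    2    3    3    3
  d   0    1    1    2    3    3    4
LCS length = dp[6][6] = 4

4


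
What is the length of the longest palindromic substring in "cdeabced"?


Input: "cdeabced"
Checking substrings for palindromes:
  No multi-char palindromic substrings found
Longest palindromic substring: "c" with length 1

1


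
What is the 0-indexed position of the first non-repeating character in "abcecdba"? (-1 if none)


Input: abcecdba
Character frequencies:
  'a': 2
  'b': 2
  'c': 2
  'd': 1
  'e': 1
Scanning left to right for freq == 1:
  Position 0 ('a'): freq=2, skip
  Position 1 ('b'): freq=2, skip
  Position 2 ('c'): freq=2, skip
  Position 3 ('e'): unique! => answer = 3

3


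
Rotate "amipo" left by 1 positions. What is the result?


Input: "amipo", rotate left by 1
First 1 characters: "a"
Remaining characters: "mipo"
Concatenate remaining + first: "mipo" + "a" = "mipoa"

mipoa


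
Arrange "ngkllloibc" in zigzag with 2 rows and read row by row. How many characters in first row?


Zigzag "ngkllloibc" into 2 rows:
Placing characters:
  'n' => row 0
  'g' => row 1
  'k' => row 0
  'l' => row 1
  'l' => row 0
  'l' => row 1
  'o' => row 0
  'i' => row 1
  'b' => row 0
  'c' => row 1
Rows:
  Row 0: "nklob"
  Row 1: "gllic"
First row length: 5

5


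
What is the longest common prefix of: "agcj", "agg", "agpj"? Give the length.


Words: agcj, agg, agpj
  Position 0: all 'a' => match
  Position 1: all 'g' => match
  Position 2: ('c', 'g', 'p') => mismatch, stop
LCP = "ag" (length 2)

2


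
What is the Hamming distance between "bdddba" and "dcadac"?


Comparing "bdddba" and "dcadac" position by position:
  Position 0: 'b' vs 'd' => differ
  Position 1: 'd' vs 'c' => differ
  Position 2: 'd' vs 'a' => differ
  Position 3: 'd' vs 'd' => same
  Position 4: 'b' vs 'a' => differ
  Position 5: 'a' vs 'c' => differ
Total differences (Hamming distance): 5

5


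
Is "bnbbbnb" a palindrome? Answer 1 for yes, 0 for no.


Input: bnbbbnb
Reversed: bnbbbnb
  Compare pos 0 ('b') with pos 6 ('b'): match
  Compare pos 1 ('n') with pos 5 ('n'): match
  Compare pos 2 ('b') with pos 4 ('b'): match
Result: palindrome

1


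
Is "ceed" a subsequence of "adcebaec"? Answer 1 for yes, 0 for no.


Check if "ceed" is a subsequence of "adcebaec"
Greedy scan:
  Position 0 ('a'): no match needed
  Position 1 ('d'): no match needed
  Position 2 ('c'): matches sub[0] = 'c'
  Position 3 ('e'): matches sub[1] = 'e'
  Position 4 ('b'): no match needed
  Position 5 ('a'): no match needed
  Position 6 ('e'): matches sub[2] = 'e'
  Position 7 ('c'): no match needed
Only matched 3/4 characters => not a subsequence

0


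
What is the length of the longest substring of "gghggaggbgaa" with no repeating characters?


Input: "gghggaggbgaa"
Sliding window (track last position of each char):
  Position 0 ('g'): window [0,0] length 1 -- new best
  Position 1 ('g'): repeat (last at 0), move window start to 1
  Position 1 ('g'): window [1,1] length 1
  Position 2 ('h'): window [1,2] length 2 -- new best
  Position 3 ('g'): repeat (last at 1), move window start to 2
  Position 3 ('g'): window [2,3] length 2
  Position 4 ('g'): repeat (last at 3), move window start to 4
  Position 4 ('g'): window [4,4] length 1
  Position 5 ('a'): window [4,5] length 2
  Position 6 ('g'): repeat (last at 4), move window start to 5
  Position 6 ('g'): window [5,6] length 2
  Position 7 ('g'): repeat (last at 6), move window start to 7
  Position 7 ('g'): window [7,7] length 1
  Position 8 ('b'): window [7,8] length 2
  Position 9 ('g'): repeat (last at 7), move window start to 8
  Position 9 ('g'): window [8,9] length 2
  Position 10 ('a'): window [8,10] length 3 -- new best
  Position 11 ('a'): repeat (last at 10), move window start to 11
  Position 11 ('a'): window [11,11] length 1
Longest substring with no repeats: "bga" with length 3

3


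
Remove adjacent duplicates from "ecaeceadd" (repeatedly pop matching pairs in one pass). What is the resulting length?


Input: ecaeceadd
Stack-based adjacent duplicate removal:
  Read 'e': push. Stack: e
  Read 'c': push. Stack: ec
  Read 'a': push. Stack: eca
  Read 'e': push. Stack: ecae
  Read 'c': push. Stack: ecaec
  Read 'e': push. Stack: ecaece
  Read 'a': push. Stack: ecaecea
  Read 'd': push. Stack: ecaecead
  Read 'd': matches stack top 'd' => pop. Stack: ecaecea
Final stack: "ecaecea" (length 7)

7


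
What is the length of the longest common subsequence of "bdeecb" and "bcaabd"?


LCS of "bdeecb" and "bcaabd"
DP table:
           b    c    a    a    b    d
      0    0    0    0    0    0    0
  b   0    1    1    1    1    1    1
  d   0    1    1    1    1    1    2
  e   0    1    1    1    1    1    2
  e   0    1    1    1    1    1    2
  c   0    1    2    2    2    2    2
  b   0    1    2    2    2    3    3
LCS length = dp[6][6] = 3

3


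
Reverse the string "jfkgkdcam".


Input: jfkgkdcam
Reading characters right to left:
  Position 8: 'm'
  Position 7: 'a'
  Position 6: 'c'
  Position 5: 'd'
  Position 4: 'k'
  Position 3: 'g'
  Position 2: 'k'
  Position 1: 'f'
  Position 0: 'j'
Reversed: macdkgkfj

macdkgkfj


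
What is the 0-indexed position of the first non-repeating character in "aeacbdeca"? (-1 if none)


Input: aeacbdeca
Character frequencies:
  'a': 3
  'b': 1
  'c': 2
  'd': 1
  'e': 2
Scanning left to right for freq == 1:
  Position 0 ('a'): freq=3, skip
  Position 1 ('e'): freq=2, skip
  Position 2 ('a'): freq=3, skip
  Position 3 ('c'): freq=2, skip
  Position 4 ('b'): unique! => answer = 4

4


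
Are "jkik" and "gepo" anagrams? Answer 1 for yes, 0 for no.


Strings: "jkik", "gepo"
Sorted first:  ijkk
Sorted second: egop
Differ at position 0: 'i' vs 'e' => not anagrams

0


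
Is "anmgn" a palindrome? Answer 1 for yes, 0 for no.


Input: anmgn
Reversed: ngmna
  Compare pos 0 ('a') with pos 4 ('n'): MISMATCH
  Compare pos 1 ('n') with pos 3 ('g'): MISMATCH
Result: not a palindrome

0


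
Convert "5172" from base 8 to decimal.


Input: "5172" in base 8
Positional expansion:
  Digit '5' (value 5) x 8^3 = 2560
  Digit '1' (value 1) x 8^2 = 64
  Digit '7' (value 7) x 8^1 = 56
  Digit '2' (value 2) x 8^0 = 2
Sum = 2682

2682


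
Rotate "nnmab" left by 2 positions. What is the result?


Input: "nnmab", rotate left by 2
First 2 characters: "nn"
Remaining characters: "mab"
Concatenate remaining + first: "mab" + "nn" = "mabnn"

mabnn


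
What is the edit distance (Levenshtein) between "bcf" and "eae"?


Computing edit distance: "bcf" -> "eae"
DP table:
           e    a    e
      0    1    2    3
  b   1    1    2    3
  c   2    2    2    3
  f   3    3    3    3
Edit distance = dp[3][3] = 3

3


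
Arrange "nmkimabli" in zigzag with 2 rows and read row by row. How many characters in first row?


Zigzag "nmkimabli" into 2 rows:
Placing characters:
  'n' => row 0
  'm' => row 1
  'k' => row 0
  'i' => row 1
  'm' => row 0
  'a' => row 1
  'b' => row 0
  'l' => row 1
  'i' => row 0
Rows:
  Row 0: "nkmbi"
  Row 1: "mial"
First row length: 5

5
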